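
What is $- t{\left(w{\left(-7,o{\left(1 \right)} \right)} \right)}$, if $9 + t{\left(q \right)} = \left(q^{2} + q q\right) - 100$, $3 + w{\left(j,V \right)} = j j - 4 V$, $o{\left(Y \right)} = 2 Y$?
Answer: $-2779$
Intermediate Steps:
$w{\left(j,V \right)} = -3 + j^{2} - 4 V$ ($w{\left(j,V \right)} = -3 - \left(4 V - j j\right) = -3 - \left(- j^{2} + 4 V\right) = -3 + j^{2} - 4 V$)
$t{\left(q \right)} = -109 + 2 q^{2}$ ($t{\left(q \right)} = -9 - \left(100 - q^{2} - q q\right) = -9 + \left(\left(q^{2} + q^{2}\right) - 100\right) = -9 + \left(2 q^{2} - 100\right) = -9 + \left(-100 + 2 q^{2}\right) = -109 + 2 q^{2}$)
$- t{\left(w{\left(-7,o{\left(1 \right)} \right)} \right)} = - (-109 + 2 \left(-3 + \left(-7\right)^{2} - 4 \cdot 2 \cdot 1\right)^{2}) = - (-109 + 2 \left(-3 + 49 - 8\right)^{2}) = - (-109 + 2 \cdot 38^{2}) = - (-109 + 2 \cdot 1444) = - (-109 + 2888) = \left(-1\right) 2779 = -2779$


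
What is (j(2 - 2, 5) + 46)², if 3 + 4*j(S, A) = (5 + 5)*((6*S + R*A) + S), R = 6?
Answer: 231361/16 ≈ 14460.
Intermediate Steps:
j(S, A) = -¾ + 15*A + 35*S/2 (j(S, A) = -¾ + ((5 + 5)*((6*S + 6*A) + S))/4 = -¾ + (10*((6*A + 6*S) + S))/4 = -¾ + (10*(6*A + 7*S))/4 = -¾ + (60*A + 70*S)/4 = -¾ + (15*A + 35*S/2) = -¾ + 15*A + 35*S/2)
(j(2 - 2, 5) + 46)² = ((-¾ + 15*5 + 35*(2 - 2)/2) + 46)² = ((-¾ + 75 + (35/2)*0) + 46)² = ((-¾ + 75 + 0) + 46)² = (297/4 + 46)² = (481/4)² = 231361/16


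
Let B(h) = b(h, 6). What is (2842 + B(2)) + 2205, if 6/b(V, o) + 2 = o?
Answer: 10097/2 ≈ 5048.5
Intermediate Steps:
b(V, o) = 6/(-2 + o)
B(h) = 3/2 (B(h) = 6/(-2 + 6) = 6/4 = 6*(¼) = 3/2)
(2842 + B(2)) + 2205 = (2842 + 3/2) + 2205 = 5687/2 + 2205 = 10097/2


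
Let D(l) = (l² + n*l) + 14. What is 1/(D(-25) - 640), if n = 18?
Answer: -1/451 ≈ -0.0022173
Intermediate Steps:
D(l) = 14 + l² + 18*l (D(l) = (l² + 18*l) + 14 = 14 + l² + 18*l)
1/(D(-25) - 640) = 1/((14 + (-25)² + 18*(-25)) - 640) = 1/((14 + 625 - 450) - 640) = 1/(189 - 640) = 1/(-451) = -1/451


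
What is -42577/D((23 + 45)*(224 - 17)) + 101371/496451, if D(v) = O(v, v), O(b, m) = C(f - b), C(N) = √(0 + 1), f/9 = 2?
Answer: -1243370168/29203 ≈ -42577.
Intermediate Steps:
f = 18 (f = 9*2 = 18)
C(N) = 1 (C(N) = √1 = 1)
O(b, m) = 1
D(v) = 1
-42577/D((23 + 45)*(224 - 17)) + 101371/496451 = -42577/1 + 101371/496451 = -42577*1 + 101371*(1/496451) = -42577 + 5963/29203 = -1243370168/29203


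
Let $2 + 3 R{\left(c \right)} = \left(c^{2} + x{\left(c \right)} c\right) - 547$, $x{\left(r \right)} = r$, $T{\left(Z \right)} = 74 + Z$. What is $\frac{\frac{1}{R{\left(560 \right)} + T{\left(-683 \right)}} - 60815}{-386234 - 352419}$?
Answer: $\frac{37998671557}{461528122072} \approx 0.082332$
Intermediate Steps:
$R{\left(c \right)} = -183 + \frac{2 c^{2}}{3}$ ($R{\left(c \right)} = - \frac{2}{3} + \frac{\left(c^{2} + c c\right) - 547}{3} = - \frac{2}{3} + \frac{\left(c^{2} + c^{2}\right) - 547}{3} = - \frac{2}{3} + \frac{2 c^{2} - 547}{3} = - \frac{2}{3} + \frac{-547 + 2 c^{2}}{3} = - \frac{2}{3} + \left(- \frac{547}{3} + \frac{2 c^{2}}{3}\right) = -183 + \frac{2 c^{2}}{3}$)
$\frac{\frac{1}{R{\left(560 \right)} + T{\left(-683 \right)}} - 60815}{-386234 - 352419} = \frac{\frac{1}{\left(-183 + \frac{2 \cdot 560^{2}}{3}\right) + \left(74 - 683\right)} - 60815}{-386234 - 352419} = \frac{\frac{1}{\left(-183 + \frac{2}{3} \cdot 313600\right) - 609} - 60815}{-738653} = \left(\frac{1}{\left(-183 + \frac{627200}{3}\right) - 609} - 60815\right) \left(- \frac{1}{738653}\right) = \left(\frac{1}{\frac{626651}{3} - 609} - 60815\right) \left(- \frac{1}{738653}\right) = \left(\frac{1}{\frac{624824}{3}} - 60815\right) \left(- \frac{1}{738653}\right) = \left(\frac{3}{624824} - 60815\right) \left(- \frac{1}{738653}\right) = \left(- \frac{37998671557}{624824}\right) \left(- \frac{1}{738653}\right) = \frac{37998671557}{461528122072}$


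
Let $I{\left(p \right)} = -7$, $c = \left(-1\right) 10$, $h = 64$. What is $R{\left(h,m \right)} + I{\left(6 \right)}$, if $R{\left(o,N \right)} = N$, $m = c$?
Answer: $-17$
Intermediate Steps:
$c = -10$
$m = -10$
$R{\left(h,m \right)} + I{\left(6 \right)} = -10 - 7 = -17$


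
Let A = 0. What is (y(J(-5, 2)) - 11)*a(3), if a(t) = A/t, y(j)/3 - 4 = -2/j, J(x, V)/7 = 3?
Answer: 0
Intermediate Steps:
J(x, V) = 21 (J(x, V) = 7*3 = 21)
y(j) = 12 - 6/j (y(j) = 12 + 3*(-2/j) = 12 - 6/j)
a(t) = 0 (a(t) = 0/t = 0)
(y(J(-5, 2)) - 11)*a(3) = ((12 - 6/21) - 11)*0 = ((12 - 6*1/21) - 11)*0 = ((12 - 2/7) - 11)*0 = (82/7 - 11)*0 = (5/7)*0 = 0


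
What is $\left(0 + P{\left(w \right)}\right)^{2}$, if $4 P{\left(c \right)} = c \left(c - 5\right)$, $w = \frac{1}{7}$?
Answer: $\frac{289}{9604} \approx 0.030092$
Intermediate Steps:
$w = \frac{1}{7} \approx 0.14286$
$P{\left(c \right)} = \frac{c \left(-5 + c\right)}{4}$ ($P{\left(c \right)} = \frac{c \left(c - 5\right)}{4} = \frac{c \left(-5 + c\right)}{4}$)
$\left(0 + P{\left(w \right)}\right)^{2} = \left(0 + \frac{1}{4} \cdot \frac{1}{7} \left(-5 + \frac{1}{7}\right)\right)^{2} = \left(0 + \frac{1}{4} \cdot \frac{1}{7} \left(- \frac{34}{7}\right)\right)^{2} = \left(0 - \frac{17}{98}\right)^{2} = \left(- \frac{17}{98}\right)^{2} = \frac{289}{9604}$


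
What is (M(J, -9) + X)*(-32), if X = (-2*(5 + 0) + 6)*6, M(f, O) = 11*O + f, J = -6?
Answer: 4128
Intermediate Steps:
M(f, O) = f + 11*O
X = -24 (X = (-2*5 + 6)*6 = (-10 + 6)*6 = -4*6 = -24)
(M(J, -9) + X)*(-32) = ((-6 + 11*(-9)) - 24)*(-32) = ((-6 - 99) - 24)*(-32) = (-105 - 24)*(-32) = -129*(-32) = 4128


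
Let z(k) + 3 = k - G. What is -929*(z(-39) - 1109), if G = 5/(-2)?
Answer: 2133913/2 ≈ 1.0670e+6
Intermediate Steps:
G = -5/2 (G = 5*(-½) = -5/2 ≈ -2.5000)
z(k) = -½ + k (z(k) = -3 + (k - 1*(-5/2)) = -3 + (k + 5/2) = -3 + (5/2 + k) = -½ + k)
-929*(z(-39) - 1109) = -929*((-½ - 39) - 1109) = -929*(-79/2 - 1109) = -929*(-2297/2) = 2133913/2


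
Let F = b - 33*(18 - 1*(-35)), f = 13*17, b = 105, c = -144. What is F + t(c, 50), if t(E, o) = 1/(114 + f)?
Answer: -550739/335 ≈ -1644.0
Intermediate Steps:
f = 221
t(E, o) = 1/335 (t(E, o) = 1/(114 + 221) = 1/335)
F = -1644 (F = 105 - 33*(18 - 1*(-35)) = 105 - 33*(18 + 35) = 105 - 33*53 = 105 - 1749 = -1644)
F + t(c, 50) = -1644 + 1/335 = -550739/335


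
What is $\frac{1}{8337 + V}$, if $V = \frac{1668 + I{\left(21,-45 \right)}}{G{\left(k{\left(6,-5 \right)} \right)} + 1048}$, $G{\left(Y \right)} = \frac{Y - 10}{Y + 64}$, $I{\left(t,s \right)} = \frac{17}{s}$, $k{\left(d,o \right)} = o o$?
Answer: $\frac{4197915}{35004696182} \approx 0.00011992$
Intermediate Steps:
$k{\left(d,o \right)} = o^{2}$
$G{\left(Y \right)} = \frac{-10 + Y}{64 + Y}$
$V = \frac{6678827}{4197915}$ ($V = \frac{1668 + \frac{17}{-45}}{\frac{-10 + \left(-5\right)^{2}}{64 + \left(-5\right)^{2}} + 1048} = \frac{1668 + 17 \left(- \frac{1}{45}\right)}{\frac{-10 + 25}{64 + 25} + 1048} = \frac{1668 - \frac{17}{45}}{\frac{1}{89} \cdot 15 + 1048} = \frac{75043}{45 \left(\frac{1}{89} \cdot 15 + 1048\right)} = \frac{75043}{45 \left(\frac{15}{89} + 1048\right)} = \frac{75043}{45 \cdot \frac{93287}{89}} = \frac{75043}{45} \cdot \frac{89}{93287} = \frac{6678827}{4197915} \approx 1.591$)
$\frac{1}{8337 + V} = \frac{1}{8337 + \frac{6678827}{4197915}} = \frac{1}{\frac{35004696182}{4197915}} = \frac{4197915}{35004696182}$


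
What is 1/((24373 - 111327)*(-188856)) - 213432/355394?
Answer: -1752467167757087/2918101862330928 ≈ -0.60055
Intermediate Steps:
1/((24373 - 111327)*(-188856)) - 213432/355394 = -1/188856/(-86954) - 213432*1/355394 = -1/86954*(-1/188856) - 106716/177697 = 1/16421784624 - 106716/177697 = -1752467167757087/2918101862330928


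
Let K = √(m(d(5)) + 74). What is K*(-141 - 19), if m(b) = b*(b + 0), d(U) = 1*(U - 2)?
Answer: -160*√83 ≈ -1457.7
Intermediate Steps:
d(U) = -2 + U (d(U) = 1*(-2 + U) = -2 + U)
m(b) = b² (m(b) = b*b = b²)
K = √83 (K = √((-2 + 5)² + 74) = √(3² + 74) = √(9 + 74) = √83 ≈ 9.1104)
K*(-141 - 19) = √83*(-141 - 19) = √83*(-160) = -160*√83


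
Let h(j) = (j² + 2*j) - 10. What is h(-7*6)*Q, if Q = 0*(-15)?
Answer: 0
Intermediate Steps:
h(j) = -10 + j² + 2*j
Q = 0
h(-7*6)*Q = (-10 + (-7*6)² + 2*(-7*6))*0 = (-10 + (-42)² + 2*(-42))*0 = (-10 + 1764 - 84)*0 = 1670*0 = 0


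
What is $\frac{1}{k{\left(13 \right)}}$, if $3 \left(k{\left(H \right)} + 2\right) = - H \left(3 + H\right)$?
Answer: $- \frac{3}{214} \approx -0.014019$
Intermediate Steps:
$k{\left(H \right)} = -2 - \frac{H \left(3 + H\right)}{3}$ ($k{\left(H \right)} = -2 + \frac{- H \left(3 + H\right)}{3} = -2 + \frac{\left(-1\right) H \left(3 + H\right)}{3} = -2 - \frac{H \left(3 + H\right)}{3}$)
$\frac{1}{k{\left(13 \right)}} = \frac{1}{-2 - 13 - \frac{13^{2}}{3}} = \frac{1}{-2 - 13 - \frac{169}{3}} = \frac{1}{- \frac{214}{3}} = - \frac{3}{214}$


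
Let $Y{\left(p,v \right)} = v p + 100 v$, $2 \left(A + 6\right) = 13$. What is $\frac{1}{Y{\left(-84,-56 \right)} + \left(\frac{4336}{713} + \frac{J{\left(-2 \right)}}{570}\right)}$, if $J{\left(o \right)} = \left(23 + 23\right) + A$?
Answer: $- \frac{270940}{241092457} \approx -0.0011238$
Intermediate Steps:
$A = \frac{1}{2}$ ($A = -6 + \frac{1}{2} \cdot 13 = -6 + \frac{13}{2} = \frac{1}{2} \approx 0.5$)
$J{\left(o \right)} = \frac{93}{2}$ ($J{\left(o \right)} = \left(23 + 23\right) + \frac{1}{2} = 46 + \frac{1}{2} = \frac{93}{2}$)
$Y{\left(p,v \right)} = 100 v + p v$ ($Y{\left(p,v \right)} = p v + 100 v = 100 v + p v$)
$\frac{1}{Y{\left(-84,-56 \right)} + \left(\frac{4336}{713} + \frac{J{\left(-2 \right)}}{570}\right)} = \frac{1}{- 56 \left(100 - 84\right) + \left(\frac{4336}{713} + \frac{93}{2 \cdot 570}\right)} = \frac{1}{\left(-56\right) 16 + \left(4336 \cdot \frac{1}{713} + \frac{93}{2} \cdot \frac{1}{570}\right)} = \frac{1}{-896 + \left(\frac{4336}{713} + \frac{31}{380}\right)} = \frac{1}{-896 + \frac{1669783}{270940}} = \frac{1}{- \frac{241092457}{270940}} = - \frac{270940}{241092457}$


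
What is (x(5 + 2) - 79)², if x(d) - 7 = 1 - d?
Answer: 6084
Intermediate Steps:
x(d) = 8 - d (x(d) = 7 + (1 - d) = 8 - d)
(x(5 + 2) - 79)² = ((8 - (5 + 2)) - 79)² = ((8 - 1*7) - 79)² = ((8 - 7) - 79)² = (1 - 79)² = (-78)² = 6084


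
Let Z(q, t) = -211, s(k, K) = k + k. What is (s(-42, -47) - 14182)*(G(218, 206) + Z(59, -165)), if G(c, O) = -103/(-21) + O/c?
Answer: 957022382/327 ≈ 2.9267e+6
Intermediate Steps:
G(c, O) = 103/21 + O/c (G(c, O) = -103*(-1/21) + O/c = 103/21 + O/c)
s(k, K) = 2*k
(s(-42, -47) - 14182)*(G(218, 206) + Z(59, -165)) = (2*(-42) - 14182)*((103/21 + 206/218) - 211) = (-84 - 14182)*((103/21 + 206*(1/218)) - 211) = -14266*((103/21 + 103/109) - 211) = -14266*(13390/2289 - 211) = -14266*(-469589/2289) = 957022382/327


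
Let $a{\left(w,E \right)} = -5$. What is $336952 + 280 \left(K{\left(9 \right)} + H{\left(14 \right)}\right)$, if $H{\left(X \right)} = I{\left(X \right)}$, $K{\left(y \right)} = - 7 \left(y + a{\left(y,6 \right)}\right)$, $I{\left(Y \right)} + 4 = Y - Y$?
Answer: $327992$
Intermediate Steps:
$I{\left(Y \right)} = -4$ ($I{\left(Y \right)} = -4 + \left(Y - Y\right) = -4 + 0 = -4$)
$K{\left(y \right)} = 35 - 7 y$ ($K{\left(y \right)} = - 7 \left(y - 5\right) = - 7 \left(-5 + y\right) = 35 - 7 y$)
$H{\left(X \right)} = -4$
$336952 + 280 \left(K{\left(9 \right)} + H{\left(14 \right)}\right) = 336952 + 280 \left(\left(35 - 63\right) - 4\right) = 336952 + 280 \left(-28 - 4\right) = 336952 + 280 \left(-32\right) = 336952 - 8960 = 327992$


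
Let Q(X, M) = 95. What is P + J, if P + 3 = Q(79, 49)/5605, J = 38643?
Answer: 2279761/59 ≈ 38640.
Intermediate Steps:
P = -176/59 (P = -3 + 95/5605 = -3 + 95*(1/5605) = -3 + 1/59 = -176/59 ≈ -2.9831)
P + J = -176/59 + 38643 = 2279761/59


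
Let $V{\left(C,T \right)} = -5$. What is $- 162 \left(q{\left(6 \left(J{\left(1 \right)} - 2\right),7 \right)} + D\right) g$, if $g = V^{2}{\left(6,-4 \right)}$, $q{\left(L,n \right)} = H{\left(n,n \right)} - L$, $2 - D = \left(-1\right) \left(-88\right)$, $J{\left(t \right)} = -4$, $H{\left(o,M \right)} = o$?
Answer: $174150$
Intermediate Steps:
$D = -86$ ($D = 2 - \left(-1\right) \left(-88\right) = 2 - 88 = -86$)
$q{\left(L,n \right)} = n - L$
$g = 25$ ($g = \left(-5\right)^{2} = 25$)
$- 162 \left(q{\left(6 \left(J{\left(1 \right)} - 2\right),7 \right)} + D\right) g = - 162 \left(\left(7 - 6 \left(-4 - 2\right)\right) - 86\right) 25 = - 162 \left(\left(7 - 6 \left(-6\right)\right) - 86\right) 25 = - 162 \left(\left(7 - -36\right) - 86\right) 25 = - 162 \left(\left(7 + 36\right) - 86\right) 25 = - 162 \left(43 - 86\right) 25 = \left(-162\right) \left(-43\right) 25 = 6966 \cdot 25 = 174150$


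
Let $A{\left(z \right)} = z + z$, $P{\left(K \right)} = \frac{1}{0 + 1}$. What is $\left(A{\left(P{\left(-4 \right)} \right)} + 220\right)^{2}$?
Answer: $49284$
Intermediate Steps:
$P{\left(K \right)} = 1$ ($P{\left(K \right)} = 1^{-1} = 1$)
$A{\left(z \right)} = 2 z$
$\left(A{\left(P{\left(-4 \right)} \right)} + 220\right)^{2} = \left(2 \cdot 1 + 220\right)^{2} = \left(2 + 220\right)^{2} = 222^{2} = 49284$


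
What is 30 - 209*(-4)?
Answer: 866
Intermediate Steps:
30 - 209*(-4) = 30 - 19*(-44) = 30 + 836 = 866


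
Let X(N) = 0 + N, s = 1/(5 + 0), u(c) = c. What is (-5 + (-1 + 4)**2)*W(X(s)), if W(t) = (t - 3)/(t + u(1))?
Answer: -28/3 ≈ -9.3333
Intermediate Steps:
s = 1/5 ≈ 0.20000
X(N) = N
W(t) = (-3 + t)/(1 + t) (W(t) = (t - 3)/(t + 1) = (-3 + t)/(1 + t))
(-5 + (-1 + 4)**2)*W(X(s)) = (-5 + (-1 + 4)**2)*((-3 + 1/5)/(1 + 1/5)) = (-5 + 3**2)*(-14/5/(6/5)) = (-5 + 9)*((5/6)*(-14/5)) = 4*(-7/3) = -28/3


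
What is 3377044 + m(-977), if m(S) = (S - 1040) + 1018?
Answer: 3376045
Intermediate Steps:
m(S) = -22 + S (m(S) = (-1040 + S) + 1018 = -22 + S)
3377044 + m(-977) = 3377044 + (-22 - 977) = 3377044 - 999 = 3376045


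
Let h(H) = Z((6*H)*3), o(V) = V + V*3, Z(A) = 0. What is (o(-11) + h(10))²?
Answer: 1936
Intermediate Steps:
o(V) = 4*V (o(V) = V + 3*V = 4*V)
h(H) = 0
(o(-11) + h(10))² = (4*(-11) + 0)² = (-44 + 0)² = (-44)² = 1936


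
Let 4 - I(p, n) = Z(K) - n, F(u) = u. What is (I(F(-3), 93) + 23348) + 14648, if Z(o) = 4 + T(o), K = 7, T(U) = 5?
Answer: 38084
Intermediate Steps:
Z(o) = 9 (Z(o) = 4 + 5 = 9)
I(p, n) = -5 + n (I(p, n) = 4 - (9 - n) = 4 + (-9 + n) = -5 + n)
(I(F(-3), 93) + 23348) + 14648 = ((-5 + 93) + 23348) + 14648 = (88 + 23348) + 14648 = 23436 + 14648 = 38084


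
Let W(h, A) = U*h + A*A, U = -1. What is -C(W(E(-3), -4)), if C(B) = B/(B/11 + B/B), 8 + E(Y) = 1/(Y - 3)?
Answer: -1595/211 ≈ -7.5592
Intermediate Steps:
E(Y) = -8 + 1/(-3 + Y) (E(Y) = -8 + 1/(Y - 3) = -8 + 1/(-3 + Y))
W(h, A) = A² - h (W(h, A) = -h + A*A = -h + A² = A² - h)
C(B) = B/(1 + B/11) (C(B) = B/(B*(1/11) + 1) = B/(B/11 + 1) = B/(1 + B/11))
-C(W(E(-3), -4)) = -11*((-4)² - (25 - 8*(-3))/(-3 - 3))/(11 + ((-4)² - (25 - 8*(-3))/(-3 - 3))) = -11*(16 - (25 + 24)/(-6))/(11 + (16 - (25 + 24)/(-6))) = -11*(16 - (-1)*49/6)/(11 + (16 - (-1)*49/6)) = -11*(16 - 1*(-49/6))/(11 + (16 - 1*(-49/6))) = -11*(16 + 49/6)/(11 + (16 + 49/6)) = -11*145/(6*(11 + 145/6)) = -11*145/(6*211/6) = -11*145*6/(6*211) = -1*1595/211 = -1595/211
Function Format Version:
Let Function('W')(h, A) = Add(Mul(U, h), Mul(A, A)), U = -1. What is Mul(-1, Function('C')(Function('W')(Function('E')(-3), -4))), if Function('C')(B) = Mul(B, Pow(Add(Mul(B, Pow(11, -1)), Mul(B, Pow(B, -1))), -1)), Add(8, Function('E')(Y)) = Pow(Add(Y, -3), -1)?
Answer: Rational(-1595, 211) ≈ -7.5592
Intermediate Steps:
Function('E')(Y) = Add(-8, Pow(Add(-3, Y), -1)) (Function('E')(Y) = Add(-8, Pow(Add(Y, -3), -1)) = Add(-8, Pow(Add(-3, Y), -1)))
Function('W')(h, A) = Add(Pow(A, 2), Mul(-1, h)) (Function('W')(h, A) = Add(Mul(-1, h), Mul(A, A)) = Add(Mul(-1, h), Pow(A, 2)) = Add(Pow(A, 2), Mul(-1, h)))
Function('C')(B) = Mul(B, Pow(Add(1, Mul(Rational(1, 11), B)), -1)) (Function('C')(B) = Mul(B, Pow(Add(Mul(B, Rational(1, 11)), 1), -1)) = Mul(B, Pow(Add(Mul(Rational(1, 11), B), 1), -1)) = Mul(B, Pow(Add(1, Mul(Rational(1, 11), B)), -1)))
Mul(-1, Function('C')(Function('W')(Function('E')(-3), -4))) = Mul(-1, Mul(11, Add(Pow(-4, 2), Mul(-1, Mul(Pow(Add(-3, -3), -1), Add(25, Mul(-8, -3))))), Pow(Add(11, Add(Pow(-4, 2), Mul(-1, Mul(Pow(Add(-3, -3), -1), Add(25, Mul(-8, -3)))))), -1))) = Mul(-1, Mul(11, Add(16, Mul(-1, Mul(Pow(-6, -1), Add(25, 24)))), Pow(Add(11, Add(16, Mul(-1, Mul(Pow(-6, -1), Add(25, 24))))), -1))) = Mul(-1, Mul(11, Add(16, Mul(-1, Mul(Rational(-1, 6), 49))), Pow(Add(11, Add(16, Mul(-1, Mul(Rational(-1, 6), 49)))), -1))) = Mul(-1, Mul(11, Add(16, Mul(-1, Rational(-49, 6))), Pow(Add(11, Add(16, Mul(-1, Rational(-49, 6)))), -1))) = Mul(-1, Mul(11, Add(16, Rational(49, 6)), Pow(Add(11, Add(16, Rational(49, 6))), -1))) = Mul(-1, Mul(11, Rational(145, 6), Pow(Add(11, Rational(145, 6)), -1))) = Mul(-1, Mul(11, Rational(145, 6), Pow(Rational(211, 6), -1))) = Mul(-1, Mul(11, Rational(145, 6), Rational(6, 211))) = Mul(-1, Rational(1595, 211)) = Rational(-1595, 211)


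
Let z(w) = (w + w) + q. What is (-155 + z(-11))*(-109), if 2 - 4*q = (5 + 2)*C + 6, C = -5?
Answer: 73793/4 ≈ 18448.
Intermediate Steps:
q = 31/4 (q = ½ - ((5 + 2)*(-5) + 6)/4 = ½ - (7*(-5) + 6)/4 = ½ - (-35 + 6)/4 = ½ - ¼*(-29) = ½ + 29/4 = 31/4 ≈ 7.7500)
z(w) = 31/4 + 2*w (z(w) = (w + w) + 31/4 = 2*w + 31/4 = 31/4 + 2*w)
(-155 + z(-11))*(-109) = (-155 + (31/4 + 2*(-11)))*(-109) = (-155 + (31/4 - 22))*(-109) = (-155 - 57/4)*(-109) = -677/4*(-109) = 73793/4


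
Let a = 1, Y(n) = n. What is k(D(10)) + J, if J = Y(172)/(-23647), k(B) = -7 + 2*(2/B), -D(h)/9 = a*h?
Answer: -7503839/1064115 ≈ -7.0517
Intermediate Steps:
D(h) = -9*h
k(B) = -7 + 4/B
J = -172/23647 (J = 172/(-23647) = 172*(-1/23647) = -172/23647 ≈ -0.0072737)
k(D(10)) + J = (-7 + 4/((-9*10))) - 172/23647 = (-7 + 4/(-90)) - 172/23647 = (-7 + 4*(-1/90)) - 172/23647 = (-7 - 2/45) - 172/23647 = -317/45 - 172/23647 = -7503839/1064115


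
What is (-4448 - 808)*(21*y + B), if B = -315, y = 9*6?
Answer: -4304664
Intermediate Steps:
y = 54
(-4448 - 808)*(21*y + B) = (-4448 - 808)*(21*54 - 315) = -5256*(1134 - 315) = -5256*819 = -4304664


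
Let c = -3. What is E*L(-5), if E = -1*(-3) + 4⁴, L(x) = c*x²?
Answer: -19425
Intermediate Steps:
L(x) = -3*x²
E = 259 (E = 3 + 256 = 259)
E*L(-5) = 259*(-3*(-5)²) = 259*(-3*25) = 259*(-75) = -19425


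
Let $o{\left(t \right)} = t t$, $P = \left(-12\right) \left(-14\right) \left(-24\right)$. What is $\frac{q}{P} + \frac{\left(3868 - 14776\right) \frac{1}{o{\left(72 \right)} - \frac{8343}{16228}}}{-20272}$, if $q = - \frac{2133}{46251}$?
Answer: $\frac{49872264161}{432750030608448} \approx 0.00011524$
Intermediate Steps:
$q = - \frac{79}{1713}$ ($q = \left(-2133\right) \frac{1}{46251} = - \frac{79}{1713} \approx -0.046118$)
$P = -4032$ ($P = 168 \left(-24\right) = -4032$)
$o{\left(t \right)} = t^{2}$
$\frac{q}{P} + \frac{\left(3868 - 14776\right) \frac{1}{o{\left(72 \right)} - \frac{8343}{16228}}}{-20272} = - \frac{79}{1713 \left(-4032\right)} + \frac{\left(3868 - 14776\right) \frac{1}{72^{2} - \frac{8343}{16228}}}{-20272} = \left(- \frac{79}{1713}\right) \left(- \frac{1}{4032}\right) + - \frac{10908}{5184 - \frac{8343}{16228}} \left(- \frac{1}{20272}\right) = \frac{79}{6906816} + - \frac{10908}{5184 - \frac{8343}{16228}} \left(- \frac{1}{20272}\right) = \frac{79}{6906816} + - \frac{10908}{\frac{84117609}{16228}} \left(- \frac{1}{20272}\right) = \frac{79}{6906816} + \left(-10908\right) \frac{16228}{84117609} \left(- \frac{1}{20272}\right) = \frac{79}{6906816} - - \frac{409757}{3947296689} = \frac{79}{6906816} + \frac{409757}{3947296689} = \frac{49872264161}{432750030608448}$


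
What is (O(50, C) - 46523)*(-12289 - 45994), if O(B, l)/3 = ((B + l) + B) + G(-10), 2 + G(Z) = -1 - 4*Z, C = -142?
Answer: 2712374254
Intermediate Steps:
G(Z) = -3 - 4*Z (G(Z) = -2 + (-1 - 4*Z) = -3 - 4*Z)
O(B, l) = 111 + 3*l + 6*B (O(B, l) = 3*(((B + l) + B) + (-3 - 4*(-10))) = 3*((l + 2*B) + (-3 + 40)) = 3*((l + 2*B) + 37) = 3*(37 + l + 2*B) = 111 + 3*l + 6*B)
(O(50, C) - 46523)*(-12289 - 45994) = ((111 + 3*(-142) + 6*50) - 46523)*(-12289 - 45994) = ((111 - 426 + 300) - 46523)*(-58283) = (-15 - 46523)*(-58283) = -46538*(-58283) = 2712374254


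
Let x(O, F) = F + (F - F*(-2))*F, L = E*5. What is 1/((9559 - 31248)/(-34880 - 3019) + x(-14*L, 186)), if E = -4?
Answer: 37899/3940532315 ≈ 9.6177e-6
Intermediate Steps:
L = -20 (L = -4*5 = -20)
x(O, F) = F + 3*F² (x(O, F) = F + (F - (-2)*F)*F = F + (F + 2*F)*F = F + (3*F)*F = F + 3*F²)
1/((9559 - 31248)/(-34880 - 3019) + x(-14*L, 186)) = 1/((9559 - 31248)/(-34880 - 3019) + 186*(1 + 3*186)) = 1/(-21689/(-37899) + 186*(1 + 558)) = 1/(-21689*(-1/37899) + 186*559) = 1/(21689/37899 + 103974) = 1/(3940532315/37899) = 37899/3940532315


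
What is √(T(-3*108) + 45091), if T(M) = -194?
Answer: √44897 ≈ 211.89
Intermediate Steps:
√(T(-3*108) + 45091) = √(-194 + 45091) = √44897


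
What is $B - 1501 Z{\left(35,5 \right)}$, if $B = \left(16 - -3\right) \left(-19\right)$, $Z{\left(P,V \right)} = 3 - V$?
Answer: $2641$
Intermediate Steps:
$B = -361$ ($B = \left(16 + \left(-4 + 7\right)\right) \left(-19\right) = \left(16 + 3\right) \left(-19\right) = 19 \left(-19\right) = -361$)
$B - 1501 Z{\left(35,5 \right)} = -361 - 1501 \left(3 - 5\right) = -361 - -3002 = -361 + 3002 = 2641$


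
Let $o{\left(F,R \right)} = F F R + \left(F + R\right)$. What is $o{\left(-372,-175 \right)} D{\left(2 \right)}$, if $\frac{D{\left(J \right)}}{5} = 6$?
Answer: $-726532410$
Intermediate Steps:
$D{\left(J \right)} = 30$ ($D{\left(J \right)} = 5 \cdot 6 = 30$)
$o{\left(F,R \right)} = F + R + R F^{2}$ ($o{\left(F,R \right)} = F^{2} R + \left(F + R\right) = R F^{2} + \left(F + R\right) = F + R + R F^{2}$)
$o{\left(-372,-175 \right)} D{\left(2 \right)} = \left(-372 - 175 - 175 \left(-372\right)^{2}\right) 30 = \left(-372 - 175 - 24217200\right) 30 = \left(-24217747\right) 30 = -726532410$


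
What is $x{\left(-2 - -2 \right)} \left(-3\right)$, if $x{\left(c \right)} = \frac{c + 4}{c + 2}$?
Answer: $-6$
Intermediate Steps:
$x{\left(c \right)} = \frac{4 + c}{2 + c}$
$x{\left(-2 - -2 \right)} \left(-3\right) = \frac{4 - 0}{2 - 0} \left(-3\right) = \frac{4 + \left(-2 + 2\right)}{2 + \left(-2 + 2\right)} \left(-3\right) = \frac{4 + 0}{2 + 0} \left(-3\right) = \frac{1}{2} \cdot 4 \left(-3\right) = 2 \left(-3\right) = -6$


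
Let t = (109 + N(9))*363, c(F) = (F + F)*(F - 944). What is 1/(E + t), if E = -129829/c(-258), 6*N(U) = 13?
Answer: 620232/25028402183 ≈ 2.4781e-5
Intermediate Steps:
N(U) = 13/6 (N(U) = (⅙)*13 = 13/6)
c(F) = 2*F*(-944 + F) (c(F) = (2*F)*(-944 + F) = 2*F*(-944 + F))
t = 80707/2 (t = (109 + 13/6)*363 = (667/6)*363 = 80707/2 ≈ 40354.)
E = -129829/620232 (E = -129829*(-1/(516*(-944 - 258))) = -129829/(2*(-258)*(-1202)) = -129829/620232 ≈ -0.20932)
1/(E + t) = 1/(-129829/620232 + 80707/2) = 1/(25028402183/620232) = 620232/25028402183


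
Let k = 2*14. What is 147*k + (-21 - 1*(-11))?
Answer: 4106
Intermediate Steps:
k = 28
147*k + (-21 - 1*(-11)) = 147*28 + (-21 - 1*(-11)) = 4116 + (-21 + 11) = 4116 - 10 = 4106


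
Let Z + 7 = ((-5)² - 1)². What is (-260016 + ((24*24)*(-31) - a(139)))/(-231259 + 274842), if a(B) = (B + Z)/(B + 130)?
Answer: -74748276/11723827 ≈ -6.3758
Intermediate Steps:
Z = 569 (Z = -7 + ((-5)² - 1)² = -7 + (25 - 1)² = -7 + 24² = -7 + 576 = 569)
a(B) = (569 + B)/(130 + B) (a(B) = (B + 569)/(B + 130) = (569 + B)/(130 + B))
(-260016 + ((24*24)*(-31) - a(139)))/(-231259 + 274842) = (-260016 + ((24*24)*(-31) - (569 + 139)/(130 + 139)))/(-231259 + 274842) = (-260016 + (576*(-31) - 708/269))/43583 = (-260016 + (-17856 - 708/269))*(1/43583) = (-260016 - 4803972/269)*(1/43583) = -74748276/269*1/43583 = -74748276/11723827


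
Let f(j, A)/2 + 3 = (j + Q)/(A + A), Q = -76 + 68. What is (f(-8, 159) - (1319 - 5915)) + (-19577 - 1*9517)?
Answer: -3896152/159 ≈ -24504.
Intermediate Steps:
Q = -8
f(j, A) = -6 + (-8 + j)/A (f(j, A) = -6 + 2*((j - 8)/(A + A)) = -6 + 2*((-8 + j)/((2*A))) = -6 + 2*((-8 + j)*(1/(2*A))) = -6 + 2*((-8 + j)/(2*A)) = -6 + (-8 + j)/A)
(f(-8, 159) - (1319 - 5915)) + (-19577 - 1*9517) = ((-8 - 8 - 6*159)/159 - (1319 - 5915)) + (-19577 - 1*9517) = ((-8 - 8 - 954)/159 - 1*(-4596)) + (-19577 - 9517) = ((1/159)*(-970) + 4596) - 29094 = (-970/159 + 4596) - 29094 = 729794/159 - 29094 = -3896152/159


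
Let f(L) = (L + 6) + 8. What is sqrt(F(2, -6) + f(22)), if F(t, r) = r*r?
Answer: 6*sqrt(2) ≈ 8.4853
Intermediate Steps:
F(t, r) = r**2
f(L) = 14 + L (f(L) = (6 + L) + 8 = 14 + L)
sqrt(F(2, -6) + f(22)) = sqrt((-6)**2 + (14 + 22)) = sqrt(36 + 36) = sqrt(72) = 6*sqrt(2)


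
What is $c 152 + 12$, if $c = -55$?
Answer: $-8348$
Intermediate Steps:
$c 152 + 12 = \left(-55\right) 152 + 12 = -8360 + 12 = -8348$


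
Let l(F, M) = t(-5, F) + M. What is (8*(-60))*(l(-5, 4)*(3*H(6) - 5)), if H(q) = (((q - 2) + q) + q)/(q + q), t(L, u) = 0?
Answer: 1920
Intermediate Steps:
H(q) = (-2 + 3*q)/(2*q) (H(q) = (((-2 + q) + q) + q)/((2*q)) = ((-2 + 2*q) + q)*(1/(2*q)) = (-2 + 3*q)*(1/(2*q)) = (-2 + 3*q)/(2*q))
l(F, M) = M (l(F, M) = 0 + M = M)
(8*(-60))*(l(-5, 4)*(3*H(6) - 5)) = (8*(-60))*(4*(3*(3/2 - 1/6) - 5)) = -1920*(3*(3/2 - 1*⅙) - 5) = -1920*(3*(3/2 - ⅙) - 5) = -1920*(3*(4/3) - 5) = -1920*(4 - 5) = -1920*(-1) = -480*(-4) = 1920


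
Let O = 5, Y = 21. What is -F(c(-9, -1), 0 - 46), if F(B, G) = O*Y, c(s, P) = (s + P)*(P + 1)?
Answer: -105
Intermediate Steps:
c(s, P) = (1 + P)*(P + s) (c(s, P) = (P + s)*(1 + P) = (1 + P)*(P + s))
F(B, G) = 105 (F(B, G) = 5*21 = 105)
-F(c(-9, -1), 0 - 46) = -1*105 = -105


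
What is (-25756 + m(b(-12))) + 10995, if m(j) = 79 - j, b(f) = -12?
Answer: -14670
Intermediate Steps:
(-25756 + m(b(-12))) + 10995 = (-25756 + (79 - 1*(-12))) + 10995 = (-25756 + (79 + 12)) + 10995 = (-25756 + 91) + 10995 = -25665 + 10995 = -14670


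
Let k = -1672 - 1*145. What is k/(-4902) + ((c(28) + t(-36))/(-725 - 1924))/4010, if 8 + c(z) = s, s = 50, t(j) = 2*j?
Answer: 643373713/1735714866 ≈ 0.37067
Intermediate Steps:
k = -1817 (k = -1672 - 145 = -1817)
c(z) = 42 (c(z) = -8 + 50 = 42)
k/(-4902) + ((c(28) + t(-36))/(-725 - 1924))/4010 = -1817/(-4902) + ((42 + 2*(-36))/(-725 - 1924))/4010 = -1817*(-1/4902) + ((42 - 72)/(-2649))*(1/4010) = 1817/4902 - 30*(-1/2649)*(1/4010) = 1817/4902 + (10/883)*(1/4010) = 1817/4902 + 1/354083 = 643373713/1735714866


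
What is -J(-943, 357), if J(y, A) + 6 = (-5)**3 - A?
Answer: 488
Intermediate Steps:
J(y, A) = -131 - A (J(y, A) = -6 + ((-5)**3 - A) = -6 + (-125 - A) = -131 - A)
-J(-943, 357) = -(-131 - 1*357) = -(-131 - 357) = -1*(-488) = 488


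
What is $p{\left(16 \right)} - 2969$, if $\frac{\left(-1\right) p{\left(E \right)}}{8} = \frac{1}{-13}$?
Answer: $- \frac{38589}{13} \approx -2968.4$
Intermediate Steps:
$p{\left(E \right)} = \frac{8}{13}$ ($p{\left(E \right)} = - \frac{8}{-13} = \left(-8\right) \left(- \frac{1}{13}\right) = \frac{8}{13}$)
$p{\left(16 \right)} - 2969 = \frac{8}{13} - 2969 = - \frac{38589}{13}$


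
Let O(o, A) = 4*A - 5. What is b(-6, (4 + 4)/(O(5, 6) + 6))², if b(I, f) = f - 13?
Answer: 100489/625 ≈ 160.78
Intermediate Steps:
O(o, A) = -5 + 4*A
b(I, f) = -13 + f
b(-6, (4 + 4)/(O(5, 6) + 6))² = (-13 + (4 + 4)/((-5 + 4*6) + 6))² = (-13 + 8/((-5 + 24) + 6))² = (-13 + 8/(19 + 6))² = (-13 + 8/25)² = (-317/25)² = 100489/625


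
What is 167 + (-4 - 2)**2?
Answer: 203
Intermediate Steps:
167 + (-4 - 2)**2 = 167 + (-6)**2 = 167 + 36 = 203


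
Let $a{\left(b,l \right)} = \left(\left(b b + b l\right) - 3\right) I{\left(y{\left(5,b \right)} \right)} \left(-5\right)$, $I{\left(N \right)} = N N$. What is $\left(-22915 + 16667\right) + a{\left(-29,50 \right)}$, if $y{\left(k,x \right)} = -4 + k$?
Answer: $-3188$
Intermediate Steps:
$I{\left(N \right)} = N^{2}$
$a{\left(b,l \right)} = 15 - 5 b^{2} - 5 b l$ ($a{\left(b,l \right)} = \left(\left(b b + b l\right) - 3\right) \left(-4 + 5\right)^{2} \left(-5\right) = \left(\left(b^{2} + b l\right) - 3\right) 1^{2} \left(-5\right) = \left(-3 + b^{2} + b l\right) 1 \left(-5\right) = \left(-3 + b^{2} + b l\right) \left(-5\right) = 15 - 5 b^{2} - 5 b l$)
$\left(-22915 + 16667\right) + a{\left(-29,50 \right)} = \left(-22915 + 16667\right) - \left(-15 - 7250 + 4205\right) = -6248 + \left(15 - 4205 + 7250\right) = -6248 + 3060 = -3188$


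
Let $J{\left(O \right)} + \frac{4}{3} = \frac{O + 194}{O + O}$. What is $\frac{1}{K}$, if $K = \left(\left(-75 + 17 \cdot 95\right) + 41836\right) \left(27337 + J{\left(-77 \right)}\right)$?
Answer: $\frac{231}{273891831176} \approx 8.434 \cdot 10^{-10}$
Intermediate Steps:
$J{\left(O \right)} = - \frac{4}{3} + \frac{194 + O}{2 O}$ ($J{\left(O \right)} = - \frac{4}{3} + \frac{O + 194}{O + O} = - \frac{4}{3} + \frac{194 + O}{2 O}$)
$K = \frac{273891831176}{231}$ ($K = \left(\left(-75 + 17 \cdot 95\right) + 41836\right) \left(27337 + \left(- \frac{5}{6} + \frac{97}{-77}\right)\right) = \left(\left(-75 + 1615\right) + 41836\right) \left(27337 + \left(- \frac{5}{6} + 97 \left(- \frac{1}{77}\right)\right)\right) = \left(1540 + 41836\right) \left(27337 - \frac{967}{462}\right) = 43376 \left(27337 - \frac{967}{462}\right) = 43376 \cdot \frac{12628727}{462} = \frac{273891831176}{231} \approx 1.1857 \cdot 10^{9}$)
$\frac{1}{K} = \frac{1}{\frac{273891831176}{231}} = \frac{231}{273891831176}$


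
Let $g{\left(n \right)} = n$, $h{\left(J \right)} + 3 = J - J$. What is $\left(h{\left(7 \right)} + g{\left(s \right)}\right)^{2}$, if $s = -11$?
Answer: $196$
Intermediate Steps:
$h{\left(J \right)} = -3$ ($h{\left(J \right)} = -3 + \left(J - J\right) = -3 + 0 = -3$)
$\left(h{\left(7 \right)} + g{\left(s \right)}\right)^{2} = \left(-3 - 11\right)^{2} = \left(-14\right)^{2} = 196$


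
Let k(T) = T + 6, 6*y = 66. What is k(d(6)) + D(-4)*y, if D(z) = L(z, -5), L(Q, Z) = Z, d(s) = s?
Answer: -43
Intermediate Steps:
y = 11 (y = (1/6)*66 = 11)
D(z) = -5
k(T) = 6 + T
k(d(6)) + D(-4)*y = (6 + 6) - 5*11 = 12 - 55 = -43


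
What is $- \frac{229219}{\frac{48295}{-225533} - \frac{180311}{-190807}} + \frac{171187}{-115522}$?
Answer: $- \frac{284879877185414524796}{908322242966589} \approx -3.1363 \cdot 10^{5}$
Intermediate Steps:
$- \frac{229219}{\frac{48295}{-225533} - \frac{180311}{-190807}} + \frac{171187}{-115522} = - \frac{229219}{48295 \left(- \frac{1}{225533}\right) - - \frac{180311}{190807}} + 171187 \left(- \frac{1}{115522}\right) = - \frac{229219}{- \frac{48295}{225533} + \frac{180311}{190807}} - \frac{171187}{115522} = - \frac{229219}{\frac{31451056698}{43033275131}} - \frac{171187}{115522} = \left(-229219\right) \frac{43033275131}{31451056698} - \frac{171187}{115522} = - \frac{9864044292252689}{31451056698} - \frac{171187}{115522} = - \frac{284879877185414524796}{908322242966589}$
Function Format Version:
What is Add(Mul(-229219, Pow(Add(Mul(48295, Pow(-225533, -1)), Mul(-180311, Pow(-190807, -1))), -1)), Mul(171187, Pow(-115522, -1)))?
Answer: Rational(-284879877185414524796, 908322242966589) ≈ -3.1363e+5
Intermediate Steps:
Add(Mul(-229219, Pow(Add(Mul(48295, Pow(-225533, -1)), Mul(-180311, Pow(-190807, -1))), -1)), Mul(171187, Pow(-115522, -1))) = Add(Mul(-229219, Pow(Add(Mul(48295, Rational(-1, 225533)), Mul(-180311, Rational(-1, 190807))), -1)), Mul(171187, Rational(-1, 115522))) = Add(Mul(-229219, Pow(Add(Rational(-48295, 225533), Rational(180311, 190807)), -1)), Rational(-171187, 115522)) = Add(Mul(-229219, Pow(Rational(31451056698, 43033275131), -1)), Rational(-171187, 115522)) = Add(Mul(-229219, Rational(43033275131, 31451056698)), Rational(-171187, 115522)) = Add(Rational(-9864044292252689, 31451056698), Rational(-171187, 115522)) = Rational(-284879877185414524796, 908322242966589)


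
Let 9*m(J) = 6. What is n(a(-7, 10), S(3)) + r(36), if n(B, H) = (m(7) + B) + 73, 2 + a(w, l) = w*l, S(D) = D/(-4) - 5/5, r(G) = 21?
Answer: 68/3 ≈ 22.667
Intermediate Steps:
m(J) = ⅔ (m(J) = (⅑)*6 = ⅔)
S(D) = -1 - D/4 (S(D) = D*(-¼) - 5*⅕ = -D/4 - 1 = -1 - D/4)
a(w, l) = -2 + l*w (a(w, l) = -2 + w*l = -2 + l*w)
n(B, H) = 221/3 + B (n(B, H) = (⅔ + B) + 73 = 221/3 + B)
n(a(-7, 10), S(3)) + r(36) = (221/3 + (-2 + 10*(-7))) + 21 = (221/3 + (-2 - 70)) + 21 = (221/3 - 72) + 21 = 5/3 + 21 = 68/3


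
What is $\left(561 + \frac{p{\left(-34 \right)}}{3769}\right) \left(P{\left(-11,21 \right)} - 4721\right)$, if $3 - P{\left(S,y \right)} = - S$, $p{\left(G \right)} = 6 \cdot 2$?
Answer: $- \frac{9999096909}{3769} \approx -2.653 \cdot 10^{6}$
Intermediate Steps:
$p{\left(G \right)} = 12$
$P{\left(S,y \right)} = 3 + S$ ($P{\left(S,y \right)} = 3 - - S = 3 + S$)
$\left(561 + \frac{p{\left(-34 \right)}}{3769}\right) \left(P{\left(-11,21 \right)} - 4721\right) = \left(561 + \frac{12}{3769}\right) \left(\left(3 - 11\right) - 4721\right) = \left(561 + 12 \cdot \frac{1}{3769}\right) \left(-8 - 4721\right) = \left(561 + \frac{12}{3769}\right) \left(-4729\right) = \frac{2114421}{3769} \left(-4729\right) = - \frac{9999096909}{3769}$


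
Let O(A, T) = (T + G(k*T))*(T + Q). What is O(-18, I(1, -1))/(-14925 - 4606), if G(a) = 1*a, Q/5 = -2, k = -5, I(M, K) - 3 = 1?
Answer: -96/19531 ≈ -0.0049153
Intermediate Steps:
I(M, K) = 4 (I(M, K) = 3 + 1 = 4)
Q = -10 (Q = 5*(-2) = -10)
G(a) = a
O(A, T) = -4*T*(-10 + T) (O(A, T) = (T - 5*T)*(T - 10) = (-4*T)*(-10 + T) = -4*T*(-10 + T))
O(-18, I(1, -1))/(-14925 - 4606) = (4*4*(10 - 1*4))/(-14925 - 4606) = (4*4*(10 - 4))/(-19531) = (4*4*6)*(-1/19531) = 96*(-1/19531) = -96/19531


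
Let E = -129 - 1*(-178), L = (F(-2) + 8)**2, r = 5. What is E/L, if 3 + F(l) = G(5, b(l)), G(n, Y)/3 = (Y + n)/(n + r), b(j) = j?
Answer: 4900/3481 ≈ 1.4076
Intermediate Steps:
G(n, Y) = 3*(Y + n)/(5 + n) (G(n, Y) = 3*((Y + n)/(n + 5)) = 3*((Y + n)/(5 + n)) = 3*(Y + n)/(5 + n))
F(l) = -3/2 + 3*l/10 (F(l) = -3 + 3*(l + 5)/(5 + 5) = -3 + 3*(5 + l)/10 = -3 + 3*(1/10)*(5 + l) = -3 + (3/2 + 3*l/10) = -3/2 + 3*l/10)
L = 3481/100 (L = ((-3/2 + (3/10)*(-2)) + 8)**2 = ((-3/2 - 3/5) + 8)**2 = (-21/10 + 8)**2 = (59/10)**2 = 3481/100 ≈ 34.810)
E = 49 (E = -129 + 178 = 49)
E/L = 49/(3481/100) = 49*(100/3481) = 4900/3481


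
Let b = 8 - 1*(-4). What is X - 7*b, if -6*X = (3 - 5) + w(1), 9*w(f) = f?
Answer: -4519/54 ≈ -83.685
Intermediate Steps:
w(f) = f/9
b = 12 (b = 8 + 4 = 12)
X = 17/54 (X = -((3 - 5) + (1/9)*1)/6 = -(-2 + 1/9)/6 = -1/6*(-17/9) = 17/54 ≈ 0.31481)
X - 7*b = 17/54 - 7*12 = 17/54 - 84 = -4519/54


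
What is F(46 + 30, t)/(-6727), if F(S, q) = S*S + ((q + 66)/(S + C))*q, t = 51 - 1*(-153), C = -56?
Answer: -8530/6727 ≈ -1.2680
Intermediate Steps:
t = 204 (t = 51 + 153 = 204)
F(S, q) = S**2 + q*(66 + q)/(-56 + S) (F(S, q) = S*S + ((q + 66)/(S - 56))*q = S**2 + ((66 + q)/(-56 + S))*q = S**2 + q*(66 + q)/(-56 + S))
F(46 + 30, t)/(-6727) = (((46 + 30)**3 + 204**2 - 56*(46 + 30)**2 + 66*204)/(-56 + (46 + 30)))/(-6727) = ((76**3 + 41616 - 56*76**2 + 13464)/(-56 + 76))*(-1/6727) = ((438976 + 41616 - 56*5776 + 13464)/20)*(-1/6727) = ((438976 + 41616 - 323456 + 13464)/20)*(-1/6727) = ((1/20)*170600)*(-1/6727) = 8530*(-1/6727) = -8530/6727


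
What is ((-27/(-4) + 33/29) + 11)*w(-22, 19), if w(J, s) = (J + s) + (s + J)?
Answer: -6573/58 ≈ -113.33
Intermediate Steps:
w(J, s) = 2*J + 2*s (w(J, s) = (J + s) + (J + s) = 2*J + 2*s)
((-27/(-4) + 33/29) + 11)*w(-22, 19) = ((-27/(-4) + 33/29) + 11)*(2*(-22) + 2*19) = ((-27*(-1/4) + 33*(1/29)) + 11)*(-44 + 38) = ((27/4 + 33/29) + 11)*(-6) = (915/116 + 11)*(-6) = (2191/116)*(-6) = -6573/58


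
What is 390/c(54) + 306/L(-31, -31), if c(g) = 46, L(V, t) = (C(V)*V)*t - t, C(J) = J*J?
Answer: 90049839/10620848 ≈ 8.4786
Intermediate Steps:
C(J) = J²
L(V, t) = -t + t*V³ (L(V, t) = (V²*V)*t - t = V³*t - t = t*V³ - t = -t + t*V³)
390/c(54) + 306/L(-31, -31) = 390/46 + 306/((-31*(-1 + (-31)³))) = 390*(1/46) + 306/((-31*(-1 - 29791))) = 195/23 + 306/((-31*(-29792))) = 195/23 + 306/923552 = 195/23 + 306*(1/923552) = 195/23 + 153/461776 = 90049839/10620848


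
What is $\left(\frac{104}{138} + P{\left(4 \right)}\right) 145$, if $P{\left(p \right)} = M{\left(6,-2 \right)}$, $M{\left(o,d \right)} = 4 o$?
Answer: $\frac{247660}{69} \approx 3589.3$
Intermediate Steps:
$P{\left(p \right)} = 24$ ($P{\left(p \right)} = 4 \cdot 6 = 24$)
$\left(\frac{104}{138} + P{\left(4 \right)}\right) 145 = \left(\frac{104}{138} + 24\right) 145 = \left(104 \cdot \frac{1}{138} + 24\right) 145 = \left(\frac{52}{69} + 24\right) 145 = \frac{1708}{69} \cdot 145 = \frac{247660}{69}$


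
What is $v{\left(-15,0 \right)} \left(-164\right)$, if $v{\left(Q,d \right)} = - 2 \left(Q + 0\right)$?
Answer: $-4920$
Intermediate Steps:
$v{\left(Q,d \right)} = - 2 Q$
$v{\left(-15,0 \right)} \left(-164\right) = \left(-2\right) \left(-15\right) \left(-164\right) = 30 \left(-164\right) = -4920$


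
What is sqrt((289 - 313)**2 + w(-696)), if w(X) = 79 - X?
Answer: sqrt(1351) ≈ 36.756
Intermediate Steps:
sqrt((289 - 313)**2 + w(-696)) = sqrt((289 - 313)**2 + (79 - 1*(-696))) = sqrt((-24)**2 + (79 + 696)) = sqrt(576 + 775) = sqrt(1351)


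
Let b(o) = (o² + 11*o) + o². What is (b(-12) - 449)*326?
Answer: -95518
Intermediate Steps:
b(o) = 2*o² + 11*o
(b(-12) - 449)*326 = (-12*(11 + 2*(-12)) - 449)*326 = (-12*(11 - 24) - 449)*326 = (-12*(-13) - 449)*326 = (156 - 449)*326 = -293*326 = -95518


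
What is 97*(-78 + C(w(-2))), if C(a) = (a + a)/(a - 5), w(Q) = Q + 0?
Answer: -52574/7 ≈ -7510.6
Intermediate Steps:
w(Q) = Q
C(a) = 2*a/(-5 + a) (C(a) = (2*a)/(-5 + a) = 2*a/(-5 + a))
97*(-78 + C(w(-2))) = 97*(-78 + 2*(-2)/(-5 - 2)) = 97*(-78 + 2*(-2)/(-7)) = 97*(-78 + 2*(-2)*(-⅐)) = 97*(-78 + 4/7) = 97*(-542/7) = -52574/7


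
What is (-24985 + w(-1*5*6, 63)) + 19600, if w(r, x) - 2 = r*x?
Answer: -7273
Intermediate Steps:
w(r, x) = 2 + r*x
(-24985 + w(-1*5*6, 63)) + 19600 = (-24985 + (2 + (-1*5*6)*63)) + 19600 = (-24985 + (2 - 5*6*63)) + 19600 = (-24985 + (2 - 30*63)) + 19600 = (-24985 + (2 - 1890)) + 19600 = (-24985 - 1888) + 19600 = -26873 + 19600 = -7273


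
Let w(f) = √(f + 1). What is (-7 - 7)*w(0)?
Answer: -14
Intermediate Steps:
w(f) = √(1 + f)
(-7 - 7)*w(0) = (-7 - 7)*√(1 + 0) = -14*√1 = -14*1 = -14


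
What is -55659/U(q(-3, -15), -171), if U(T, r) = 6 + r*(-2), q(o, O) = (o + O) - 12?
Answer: -18553/116 ≈ -159.94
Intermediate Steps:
q(o, O) = -12 + O + o (q(o, O) = (O + o) - 12 = -12 + O + o)
U(T, r) = 6 - 2*r
-55659/U(q(-3, -15), -171) = -55659/(6 - 2*(-171)) = -55659/(6 + 342) = -55659/348 = -55659*1/348 = -18553/116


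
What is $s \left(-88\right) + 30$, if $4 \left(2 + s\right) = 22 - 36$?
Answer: $514$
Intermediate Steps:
$s = - \frac{11}{2}$ ($s = -2 + \frac{22 - 36}{4} = -2 + \frac{1}{4} \left(-14\right) = -2 - \frac{7}{2} = - \frac{11}{2} \approx -5.5$)
$s \left(-88\right) + 30 = \left(- \frac{11}{2}\right) \left(-88\right) + 30 = 484 + 30 = 514$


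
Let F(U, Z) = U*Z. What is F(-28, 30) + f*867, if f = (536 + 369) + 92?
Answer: 863559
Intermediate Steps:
f = 997 (f = 905 + 92 = 997)
F(-28, 30) + f*867 = -28*30 + 997*867 = -840 + 864399 = 863559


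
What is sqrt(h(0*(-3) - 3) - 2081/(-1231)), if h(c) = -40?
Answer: I*sqrt(58052729)/1231 ≈ 6.1895*I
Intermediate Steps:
sqrt(h(0*(-3) - 3) - 2081/(-1231)) = sqrt(-40 - 2081/(-1231)) = sqrt(-40 - 2081*(-1/1231)) = sqrt(-40 + 2081/1231) = sqrt(-47159/1231) = I*sqrt(58052729)/1231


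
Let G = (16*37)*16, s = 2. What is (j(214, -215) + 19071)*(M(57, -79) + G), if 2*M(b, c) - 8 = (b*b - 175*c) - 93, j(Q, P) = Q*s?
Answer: 700657567/2 ≈ 3.5033e+8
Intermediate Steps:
j(Q, P) = 2*Q (j(Q, P) = Q*2 = 2*Q)
G = 9472 (G = 592*16 = 9472)
M(b, c) = -85/2 + b²/2 - 175*c/2 (M(b, c) = 4 + ((b*b - 175*c) - 93)/2 = 4 + ((b² - 175*c) - 93)/2 = 4 + (-93 + b² - 175*c)/2 = 4 + (-93/2 + b²/2 - 175*c/2) = -85/2 + b²/2 - 175*c/2)
(j(214, -215) + 19071)*(M(57, -79) + G) = (2*214 + 19071)*((-85/2 + (½)*57² - 175/2*(-79)) + 9472) = (428 + 19071)*((-85/2 + (½)*3249 + 13825/2) + 9472) = 19499*((-85/2 + 3249/2 + 13825/2) + 9472) = 19499*(16989/2 + 9472) = 19499*(35933/2) = 700657567/2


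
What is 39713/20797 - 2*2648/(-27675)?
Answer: 1209198187/575556975 ≈ 2.1009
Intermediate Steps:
39713/20797 - 2*2648/(-27675) = 39713*(1/20797) - 5296*(-1/27675) = 39713/20797 + 5296/27675 = 1209198187/575556975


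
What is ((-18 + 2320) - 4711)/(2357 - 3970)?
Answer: 2409/1613 ≈ 1.4935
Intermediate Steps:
((-18 + 2320) - 4711)/(2357 - 3970) = (2302 - 4711)/(-1613) = -2409*(-1/1613) = 2409/1613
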